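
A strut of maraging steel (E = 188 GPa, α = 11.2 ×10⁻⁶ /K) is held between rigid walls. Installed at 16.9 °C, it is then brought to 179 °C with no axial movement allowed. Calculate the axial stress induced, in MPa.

341 MPa

ΔT = 162.1 K. Constrained thermal stress σ = E·α·ΔT = 188.0×10³ MPa × 11.2×10⁻⁶ × 162.1 = 341 MPa (compressive).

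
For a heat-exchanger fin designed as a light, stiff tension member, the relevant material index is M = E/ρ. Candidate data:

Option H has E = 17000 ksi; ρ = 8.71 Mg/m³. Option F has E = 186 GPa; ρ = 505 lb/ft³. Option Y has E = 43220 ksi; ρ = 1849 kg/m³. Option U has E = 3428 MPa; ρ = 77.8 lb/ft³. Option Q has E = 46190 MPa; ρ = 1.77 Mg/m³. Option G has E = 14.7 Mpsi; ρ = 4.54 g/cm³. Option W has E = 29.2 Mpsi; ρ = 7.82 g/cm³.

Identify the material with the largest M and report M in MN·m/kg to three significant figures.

Putting every candidate on a common basis:
  option H: E = 117.2 GPa, ρ = 8710 kg/m³
  option F: E = 186.0 GPa, ρ = 8089 kg/m³
  option Y: E = 298.0 GPa, ρ = 1849 kg/m³
  option U: E = 3.428 GPa, ρ = 1246 kg/m³
  option Q: E = 46.19 GPa, ρ = 1770 kg/m³
  option G: E = 101.4 GPa, ρ = 4540 kg/m³
  option W: E = 201.3 GPa, ρ = 7820 kg/m³
  option Y: M = 161 MN·m/kg
  option Q: M = 26.1 MN·m/kg
  option W: M = 25.7 MN·m/kg
  option F: M = 23.0 MN·m/kg
  option G: M = 22.3 MN·m/kg
  option H: M = 13.5 MN·m/kg
  option U: M = 2.75 MN·m/kg
Option Y has the largest M.

option Y, M = 161 MN·m/kg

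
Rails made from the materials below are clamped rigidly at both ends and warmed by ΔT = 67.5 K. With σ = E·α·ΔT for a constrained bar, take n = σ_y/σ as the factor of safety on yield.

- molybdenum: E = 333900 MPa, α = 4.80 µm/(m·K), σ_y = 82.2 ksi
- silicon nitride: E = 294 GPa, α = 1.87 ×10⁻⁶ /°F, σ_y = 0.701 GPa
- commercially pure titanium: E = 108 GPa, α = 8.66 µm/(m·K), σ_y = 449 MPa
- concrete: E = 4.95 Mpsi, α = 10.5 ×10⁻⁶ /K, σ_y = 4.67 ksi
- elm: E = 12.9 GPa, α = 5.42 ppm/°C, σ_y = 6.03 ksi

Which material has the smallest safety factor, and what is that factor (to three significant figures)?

Converting E to GPa, α to ×10⁻⁶/K, σ_y to MPa, then σ and n for each:
  molybdenum: E = 333.9, α = 4.80, σ_y = 566.7 → σ = 108 MPa, n = 5.24
  silicon nitride: E = 294.0, α = 3.37, σ_y = 701.0 → σ = 66.8 MPa, n = 10.5
  commercially pure titanium: E = 108.0, α = 8.66, σ_y = 449.0 → σ = 63.1 MPa, n = 7.11
  concrete: E = 34.13, α = 10.5, σ_y = 32.20 → σ = 24.2 MPa, n = 1.33
  elm: E = 12.90, α = 5.42, σ_y = 41.58 → σ = 4.72 MPa, n = 8.81
Concrete has the lowest safety factor, n = 1.33.

concrete, n = 1.33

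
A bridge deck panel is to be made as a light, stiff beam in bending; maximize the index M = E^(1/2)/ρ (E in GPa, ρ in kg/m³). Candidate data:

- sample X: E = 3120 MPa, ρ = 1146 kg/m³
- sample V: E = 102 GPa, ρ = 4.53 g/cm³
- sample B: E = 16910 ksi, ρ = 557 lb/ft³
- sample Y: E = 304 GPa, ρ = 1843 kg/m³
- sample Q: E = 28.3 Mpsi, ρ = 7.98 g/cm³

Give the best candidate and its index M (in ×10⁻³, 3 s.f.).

Convert each candidate to consistent units, then evaluate M:
  sample X: E = 3.120 GPa, ρ = 1146 kg/m³
  sample V: E = 102.0 GPa, ρ = 4530 kg/m³
  sample B: E = 116.6 GPa, ρ = 8922 kg/m³
  sample Y: E = 304.0 GPa, ρ = 1843 kg/m³
  sample Q: E = 195.1 GPa, ρ = 7980 kg/m³
  sample Y: M = 9.46×10⁻³
  sample V: M = 2.23×10⁻³
  sample Q: M = 1.75×10⁻³
  sample X: M = 1.54×10⁻³
  sample B: M = 1.21×10⁻³
Sample Y has the largest M.

sample Y, M = 9.46×10⁻³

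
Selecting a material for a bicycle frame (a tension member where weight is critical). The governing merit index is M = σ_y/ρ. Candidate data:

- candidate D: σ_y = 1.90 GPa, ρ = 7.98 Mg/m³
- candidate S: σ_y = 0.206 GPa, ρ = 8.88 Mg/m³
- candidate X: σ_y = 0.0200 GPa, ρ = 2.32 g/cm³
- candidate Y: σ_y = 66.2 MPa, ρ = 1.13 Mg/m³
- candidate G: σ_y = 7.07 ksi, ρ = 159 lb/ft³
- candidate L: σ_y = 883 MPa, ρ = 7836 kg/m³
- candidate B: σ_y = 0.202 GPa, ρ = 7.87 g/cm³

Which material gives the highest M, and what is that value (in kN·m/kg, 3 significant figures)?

After converting to SI:
  candidate D: σ_y = 1900 MPa, ρ = 7980 kg/m³
  candidate S: σ_y = 206.0 MPa, ρ = 8880 kg/m³
  candidate X: σ_y = 20.00 MPa, ρ = 2320 kg/m³
  candidate Y: σ_y = 66.20 MPa, ρ = 1130 kg/m³
  candidate G: σ_y = 48.75 MPa, ρ = 2547 kg/m³
  candidate L: σ_y = 883.0 MPa, ρ = 7836 kg/m³
  candidate B: σ_y = 202.0 MPa, ρ = 7870 kg/m³
  candidate D: M = 238 kN·m/kg
  candidate L: M = 113 kN·m/kg
  candidate Y: M = 58.6 kN·m/kg
  candidate B: M = 25.7 kN·m/kg
  candidate S: M = 23.2 kN·m/kg
  candidate G: M = 19.1 kN·m/kg
  candidate X: M = 8.62 kN·m/kg
The maximum is for candidate D.

candidate D, M = 238 kN·m/kg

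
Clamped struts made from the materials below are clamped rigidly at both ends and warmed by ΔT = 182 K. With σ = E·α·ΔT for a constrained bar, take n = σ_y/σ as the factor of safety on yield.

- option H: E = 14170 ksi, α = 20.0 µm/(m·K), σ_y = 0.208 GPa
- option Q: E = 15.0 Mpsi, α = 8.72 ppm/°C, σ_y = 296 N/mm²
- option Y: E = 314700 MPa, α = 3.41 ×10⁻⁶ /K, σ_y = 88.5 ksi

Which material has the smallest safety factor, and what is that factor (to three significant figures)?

Per material, after unit conversion:
  option H: E = 97.70, α = 20.0, σ_y = 208.0 → σ = 356 MPa, n = 0.585
  option Q: E = 103.4, α = 8.72, σ_y = 296.0 → σ = 164 MPa, n = 1.80
  option Y: E = 314.7, α = 3.41, σ_y = 610.2 → σ = 195 MPa, n = 3.12
Option H has the lowest safety factor, n = 0.585.

option H, n = 0.585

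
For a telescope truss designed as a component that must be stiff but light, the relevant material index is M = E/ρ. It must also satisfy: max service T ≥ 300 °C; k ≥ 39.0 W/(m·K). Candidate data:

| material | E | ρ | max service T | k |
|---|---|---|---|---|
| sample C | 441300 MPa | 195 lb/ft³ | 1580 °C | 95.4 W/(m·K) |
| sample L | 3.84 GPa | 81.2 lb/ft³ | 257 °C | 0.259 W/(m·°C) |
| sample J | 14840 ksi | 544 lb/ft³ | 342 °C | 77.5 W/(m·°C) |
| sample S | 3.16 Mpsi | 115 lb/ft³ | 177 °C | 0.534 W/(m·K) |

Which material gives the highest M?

Screen on constraints: max service T ≥ 300 °C; k ≥ 39.0 W/(m·K). Survivors: sample C, sample J.
After converting to SI:
  sample C: E = 441.3 GPa, ρ = 3124 kg/m³
  sample J: E = 102.3 GPa, ρ = 8714 kg/m³
  sample C: M = 141 MN·m/kg
  sample J: M = 11.7 MN·m/kg
Highest index: sample C.

sample C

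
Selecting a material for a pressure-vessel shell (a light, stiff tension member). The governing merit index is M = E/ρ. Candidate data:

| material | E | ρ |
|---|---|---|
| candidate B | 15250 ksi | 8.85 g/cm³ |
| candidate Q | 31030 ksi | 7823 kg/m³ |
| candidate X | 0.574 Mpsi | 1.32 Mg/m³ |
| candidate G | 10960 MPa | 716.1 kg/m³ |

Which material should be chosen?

candidate Q

Putting every candidate on a common basis:
  candidate B: E = 105.1 GPa, ρ = 8850 kg/m³
  candidate Q: E = 213.9 GPa, ρ = 7823 kg/m³
  candidate X: E = 3.958 GPa, ρ = 1320 kg/m³
  candidate G: E = 10.96 GPa, ρ = 716.1 kg/m³
  candidate Q: M = 27.3 MN·m/kg
  candidate G: M = 15.3 MN·m/kg
  candidate B: M = 11.9 MN·m/kg
  candidate X: M = 3.00 MN·m/kg
Candidate Q has the largest M.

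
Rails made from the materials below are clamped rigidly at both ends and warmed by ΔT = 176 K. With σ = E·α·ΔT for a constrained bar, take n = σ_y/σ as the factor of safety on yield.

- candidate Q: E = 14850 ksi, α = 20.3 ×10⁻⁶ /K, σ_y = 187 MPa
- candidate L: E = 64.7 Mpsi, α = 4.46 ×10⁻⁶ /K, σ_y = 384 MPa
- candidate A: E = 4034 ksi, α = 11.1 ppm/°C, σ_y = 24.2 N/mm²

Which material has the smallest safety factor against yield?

Per material, after unit conversion:
  candidate Q: E = 102.4, α = 20.3, σ_y = 187.0 → σ = 366 MPa, n = 0.511
  candidate L: E = 446.1, α = 4.46, σ_y = 384.0 → σ = 350 MPa, n = 1.10
  candidate A: E = 27.81, α = 11.1, σ_y = 24.20 → σ = 54.3 MPa, n = 0.445
Smallest n: candidate A with n = 0.445.

candidate A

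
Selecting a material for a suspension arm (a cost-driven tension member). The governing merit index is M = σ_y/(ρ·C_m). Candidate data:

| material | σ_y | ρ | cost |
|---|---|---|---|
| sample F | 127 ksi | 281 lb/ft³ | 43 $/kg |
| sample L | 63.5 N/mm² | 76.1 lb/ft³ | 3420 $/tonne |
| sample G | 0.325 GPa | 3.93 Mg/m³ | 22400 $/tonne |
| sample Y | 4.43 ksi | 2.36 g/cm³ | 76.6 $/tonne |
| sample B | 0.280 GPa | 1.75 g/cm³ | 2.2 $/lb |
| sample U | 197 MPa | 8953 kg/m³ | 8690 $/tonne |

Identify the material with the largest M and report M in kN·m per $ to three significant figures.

Putting every candidate on a common basis:
  sample F: σ_y = 875.6 MPa, ρ = 4501 kg/m³, cost = 43.00 $/kg
  sample L: σ_y = 63.50 MPa, ρ = 1219 kg/m³, cost = 3.420 $/kg
  sample G: σ_y = 325.0 MPa, ρ = 3930 kg/m³, cost = 22.40 $/kg
  sample Y: σ_y = 30.54 MPa, ρ = 2360 kg/m³, cost = 0.07660 $/kg
  sample B: σ_y = 280.0 MPa, ρ = 1750 kg/m³, cost = 4.850 $/kg
  sample U: σ_y = 197.0 MPa, ρ = 8953 kg/m³, cost = 8.690 $/kg
  sample Y: M = 169 kN·m per $
  sample B: M = 33.0 kN·m per $
  sample L: M = 15.2 kN·m per $
  sample F: M = 4.52 kN·m per $
  sample G: M = 3.69 kN·m per $
  sample U: M = 2.53 kN·m per $
Sample Y ranks first.

sample Y, M = 169 kN·m per $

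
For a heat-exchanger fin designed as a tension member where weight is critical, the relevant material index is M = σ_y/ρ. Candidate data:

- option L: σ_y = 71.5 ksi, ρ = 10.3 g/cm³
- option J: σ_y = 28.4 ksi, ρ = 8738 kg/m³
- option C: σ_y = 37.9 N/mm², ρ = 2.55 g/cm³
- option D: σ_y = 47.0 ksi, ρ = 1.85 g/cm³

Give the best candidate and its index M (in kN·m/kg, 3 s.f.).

Normalizing units and computing the index:
  option L: σ_y = 493.0 MPa, ρ = 10300 kg/m³
  option J: σ_y = 195.8 MPa, ρ = 8738 kg/m³
  option C: σ_y = 37.90 MPa, ρ = 2550 kg/m³
  option D: σ_y = 324.1 MPa, ρ = 1850 kg/m³
  option D: M = 175 kN·m/kg
  option L: M = 47.9 kN·m/kg
  option J: M = 22.4 kN·m/kg
  option C: M = 14.9 kN·m/kg
Option D has the largest M.

option D, M = 175 kN·m/kg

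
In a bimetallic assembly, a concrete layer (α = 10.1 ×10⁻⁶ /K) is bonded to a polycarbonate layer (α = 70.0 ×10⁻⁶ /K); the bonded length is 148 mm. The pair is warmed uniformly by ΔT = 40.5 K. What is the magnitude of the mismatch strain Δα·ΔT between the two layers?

Δα = |10.1 − 70.0|×10⁻⁶/K = 59.9×10⁻⁶/K.
Mismatch strain = Δα·ΔT = 59.9×10⁻⁶ × 40.5 = 2.43×10⁻³.

2.43×10⁻³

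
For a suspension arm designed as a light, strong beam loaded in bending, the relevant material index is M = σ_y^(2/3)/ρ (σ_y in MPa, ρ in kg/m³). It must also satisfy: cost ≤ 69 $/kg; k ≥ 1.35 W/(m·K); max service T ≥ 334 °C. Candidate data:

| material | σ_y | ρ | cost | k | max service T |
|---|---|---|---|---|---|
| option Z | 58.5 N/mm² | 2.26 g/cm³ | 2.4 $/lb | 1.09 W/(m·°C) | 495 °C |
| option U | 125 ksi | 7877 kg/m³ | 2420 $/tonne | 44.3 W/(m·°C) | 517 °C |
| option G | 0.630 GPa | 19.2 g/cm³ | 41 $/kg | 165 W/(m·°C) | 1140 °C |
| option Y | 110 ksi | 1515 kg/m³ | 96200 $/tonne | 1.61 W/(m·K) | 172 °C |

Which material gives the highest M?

option U

Screen on constraints: cost ≤ 69 $/kg; k ≥ 1.35 W/(m·K); max service T ≥ 334 °C. Survivors: option U, option G.
In SI units:
  option U: σ_y = 861.8 MPa, ρ = 7877 kg/m³
  option G: σ_y = 630.0 MPa, ρ = 19200 kg/m³
  option U: M = 11.5×10⁻³
  option G: M = 3.83×10⁻³
Highest index: option U.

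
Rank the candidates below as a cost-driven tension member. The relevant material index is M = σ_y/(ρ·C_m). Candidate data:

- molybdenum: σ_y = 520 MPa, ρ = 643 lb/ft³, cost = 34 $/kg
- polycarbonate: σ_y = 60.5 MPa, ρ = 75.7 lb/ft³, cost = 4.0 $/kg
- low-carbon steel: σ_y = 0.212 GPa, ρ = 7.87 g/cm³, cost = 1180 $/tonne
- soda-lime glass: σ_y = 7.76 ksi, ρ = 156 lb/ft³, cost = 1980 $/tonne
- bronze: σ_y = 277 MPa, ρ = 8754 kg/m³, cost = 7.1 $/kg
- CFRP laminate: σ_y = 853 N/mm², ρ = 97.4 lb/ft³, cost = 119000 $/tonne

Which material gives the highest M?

Normalizing units and computing the index:
  molybdenum: σ_y = 520.0 MPa, ρ = 10300 kg/m³, cost = 34.00 $/kg
  polycarbonate: σ_y = 60.50 MPa, ρ = 1213 kg/m³, cost = 4.000 $/kg
  low-carbon steel: σ_y = 212.0 MPa, ρ = 7870 kg/m³, cost = 1.180 $/kg
  soda-lime glass: σ_y = 53.50 MPa, ρ = 2499 kg/m³, cost = 1.980 $/kg
  bronze: σ_y = 277.0 MPa, ρ = 8754 kg/m³, cost = 7.100 $/kg
  CFRP laminate: σ_y = 853.0 MPa, ρ = 1560 kg/m³, cost = 119.0 $/kg
  low-carbon steel: M = 22.8 kN·m per $
  polycarbonate: M = 12.5 kN·m per $
  soda-lime glass: M = 10.8 kN·m per $
  CFRP laminate: M = 4.59 kN·m per $
  bronze: M = 4.46 kN·m per $
  molybdenum: M = 1.48 kN·m per $
Highest index: low-carbon steel.

low-carbon steel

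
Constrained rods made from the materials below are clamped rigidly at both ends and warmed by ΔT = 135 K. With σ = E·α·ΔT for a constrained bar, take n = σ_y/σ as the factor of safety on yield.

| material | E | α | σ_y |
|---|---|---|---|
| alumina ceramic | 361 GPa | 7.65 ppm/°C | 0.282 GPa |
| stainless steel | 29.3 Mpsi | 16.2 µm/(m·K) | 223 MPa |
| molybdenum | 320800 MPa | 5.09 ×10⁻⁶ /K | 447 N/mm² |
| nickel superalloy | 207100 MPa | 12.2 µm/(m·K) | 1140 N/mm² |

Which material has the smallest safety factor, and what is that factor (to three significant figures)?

In consistent units (E in GPa, α in ×10⁻⁶/K, σ_y in MPa):
  alumina ceramic: E = 361.0, α = 7.65, σ_y = 282.0 → σ = 373 MPa, n = 0.756
  stainless steel: E = 202.0, α = 16.2, σ_y = 223.0 → σ = 442 MPa, n = 0.505
  molybdenum: E = 320.8, α = 5.09, σ_y = 447.0 → σ = 220 MPa, n = 2.03
  nickel superalloy: E = 207.1, α = 12.2, σ_y = 1140 → σ = 341 MPa, n = 3.34
The minimum is stainless steel at n = 0.505.

stainless steel, n = 0.505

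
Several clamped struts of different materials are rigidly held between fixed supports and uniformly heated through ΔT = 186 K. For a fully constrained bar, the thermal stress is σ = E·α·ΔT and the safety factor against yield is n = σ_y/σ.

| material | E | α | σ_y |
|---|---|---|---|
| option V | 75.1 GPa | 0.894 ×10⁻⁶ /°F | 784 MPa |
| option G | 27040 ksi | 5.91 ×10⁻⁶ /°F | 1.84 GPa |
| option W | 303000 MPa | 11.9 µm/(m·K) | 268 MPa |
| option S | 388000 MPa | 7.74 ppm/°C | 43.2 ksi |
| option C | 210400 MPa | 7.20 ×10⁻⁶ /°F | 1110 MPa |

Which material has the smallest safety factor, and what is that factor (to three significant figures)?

option W, n = 0.400

Per material, after unit conversion:
  option V: E = 75.10, α = 1.61, σ_y = 784.0 → σ = 22.5 MPa, n = 34.9
  option G: E = 186.4, α = 10.6, σ_y = 1840 → σ = 369 MPa, n = 4.99
  option W: E = 303.0, α = 11.9, σ_y = 268.0 → σ = 671 MPa, n = 0.400
  option S: E = 388.0, α = 7.74, σ_y = 297.9 → σ = 559 MPa, n = 0.533
  option C: E = 210.4, α = 13.0, σ_y = 1110 → σ = 507 MPa, n = 2.19
The minimum is option W at n = 0.400.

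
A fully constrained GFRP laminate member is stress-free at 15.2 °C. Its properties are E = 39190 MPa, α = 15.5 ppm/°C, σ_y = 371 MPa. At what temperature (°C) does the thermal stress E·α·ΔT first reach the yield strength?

E = 39190 MPa = 39.19 GPa.
E·α·ΔT = 371.0 MPa ⇒ ΔT = 371.0 / (39.19×10³ × 15.5×10⁻⁶) = 610.8 K.
T = 15.2 + 610.8 = 626.0 °C.

626 °C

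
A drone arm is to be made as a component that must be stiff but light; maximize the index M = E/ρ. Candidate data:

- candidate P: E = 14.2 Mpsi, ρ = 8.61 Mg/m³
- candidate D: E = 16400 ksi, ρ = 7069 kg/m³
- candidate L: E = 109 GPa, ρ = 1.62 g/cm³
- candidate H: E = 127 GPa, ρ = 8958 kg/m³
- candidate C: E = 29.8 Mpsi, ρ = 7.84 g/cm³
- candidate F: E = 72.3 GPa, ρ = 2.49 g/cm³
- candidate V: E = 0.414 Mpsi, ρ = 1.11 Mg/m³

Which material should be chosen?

In SI units:
  candidate P: E = 97.91 GPa, ρ = 8610 kg/m³
  candidate D: E = 113.1 GPa, ρ = 7069 kg/m³
  candidate L: E = 109.0 GPa, ρ = 1620 kg/m³
  candidate H: E = 127.0 GPa, ρ = 8958 kg/m³
  candidate C: E = 205.5 GPa, ρ = 7840 kg/m³
  candidate F: E = 72.30 GPa, ρ = 2490 kg/m³
  candidate V: E = 2.854 GPa, ρ = 1110 kg/m³
  candidate L: M = 67.3 MN·m/kg
  candidate F: M = 29.0 MN·m/kg
  candidate C: M = 26.2 MN·m/kg
  candidate D: M = 16.0 MN·m/kg
  candidate H: M = 14.2 MN·m/kg
  candidate P: M = 11.4 MN·m/kg
  candidate V: M = 2.57 MN·m/kg
Candidate L ranks first.

candidate L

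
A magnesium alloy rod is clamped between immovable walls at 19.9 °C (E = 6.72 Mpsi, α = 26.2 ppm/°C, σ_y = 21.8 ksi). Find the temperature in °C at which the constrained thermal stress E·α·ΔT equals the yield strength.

E = 6.72 Mpsi = 46.33 GPa.
σ_y = 21.8 ksi = 150.3 MPa.
E·α·ΔT = 150.3 MPa ⇒ ΔT = 150.3 / (46.33×10³ × 26.2×10⁻⁶) = 123.8 K.
T = 19.9 + 123.8 = 143.7 °C.

144 °C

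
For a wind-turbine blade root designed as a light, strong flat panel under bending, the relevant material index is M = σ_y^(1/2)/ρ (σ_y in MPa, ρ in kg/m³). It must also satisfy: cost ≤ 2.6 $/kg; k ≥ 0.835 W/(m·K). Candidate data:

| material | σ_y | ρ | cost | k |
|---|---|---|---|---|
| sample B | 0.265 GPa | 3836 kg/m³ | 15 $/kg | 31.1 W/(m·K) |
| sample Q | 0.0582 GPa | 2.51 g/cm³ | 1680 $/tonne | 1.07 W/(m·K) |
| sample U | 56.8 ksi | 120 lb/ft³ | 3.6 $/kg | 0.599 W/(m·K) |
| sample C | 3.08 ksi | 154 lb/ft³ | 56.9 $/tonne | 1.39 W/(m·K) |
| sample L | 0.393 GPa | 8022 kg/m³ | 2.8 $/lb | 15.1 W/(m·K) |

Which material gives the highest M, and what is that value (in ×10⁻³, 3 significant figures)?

sample Q, M = 3.04×10⁻³

Screen on constraints: cost ≤ 2.6 $/kg; k ≥ 0.835 W/(m·K). Survivors: sample Q, sample C.
Putting every candidate on a common basis:
  sample Q: σ_y = 58.20 MPa, ρ = 2510 kg/m³
  sample C: σ_y = 21.24 MPa, ρ = 2467 kg/m³
  sample Q: M = 3.04×10⁻³
  sample C: M = 1.87×10⁻³
The maximum is for sample Q.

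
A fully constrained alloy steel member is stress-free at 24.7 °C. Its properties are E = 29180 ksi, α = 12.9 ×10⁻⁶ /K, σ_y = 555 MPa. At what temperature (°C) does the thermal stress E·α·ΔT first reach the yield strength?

E = 29180 ksi = 201.2 GPa.
E·α·ΔT = 555.0 MPa ⇒ ΔT = 555.0 / (201.2×10³ × 12.9×10⁻⁶) = 213.8 K.
T = 24.7 + 213.8 = 238.5 °C.

239 °C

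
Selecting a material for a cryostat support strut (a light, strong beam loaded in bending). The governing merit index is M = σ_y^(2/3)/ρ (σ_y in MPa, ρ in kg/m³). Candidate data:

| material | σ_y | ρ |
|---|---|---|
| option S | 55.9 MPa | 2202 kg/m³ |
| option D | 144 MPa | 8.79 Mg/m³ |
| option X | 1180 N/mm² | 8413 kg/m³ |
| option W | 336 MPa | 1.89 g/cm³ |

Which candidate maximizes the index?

In SI units:
  option S: σ_y = 55.90 MPa, ρ = 2202 kg/m³
  option D: σ_y = 144.0 MPa, ρ = 8790 kg/m³
  option X: σ_y = 1180 MPa, ρ = 8413 kg/m³
  option W: σ_y = 336.0 MPa, ρ = 1890 kg/m³
  option W: M = 25.6×10⁻³
  option X: M = 13.3×10⁻³
  option S: M = 6.64×10⁻³
  option D: M = 3.13×10⁻³
Highest index: option W.

option W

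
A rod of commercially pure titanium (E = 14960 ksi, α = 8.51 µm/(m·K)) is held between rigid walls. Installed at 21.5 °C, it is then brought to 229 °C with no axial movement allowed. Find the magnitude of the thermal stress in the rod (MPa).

182 MPa

E = 14960 ksi = 103.1 GPa.
ΔT = 207.5 K. Constrained thermal stress σ = E·α·ΔT = 103.1×10³ MPa × 8.51×10⁻⁶ × 207.5 = 182 MPa (compressive).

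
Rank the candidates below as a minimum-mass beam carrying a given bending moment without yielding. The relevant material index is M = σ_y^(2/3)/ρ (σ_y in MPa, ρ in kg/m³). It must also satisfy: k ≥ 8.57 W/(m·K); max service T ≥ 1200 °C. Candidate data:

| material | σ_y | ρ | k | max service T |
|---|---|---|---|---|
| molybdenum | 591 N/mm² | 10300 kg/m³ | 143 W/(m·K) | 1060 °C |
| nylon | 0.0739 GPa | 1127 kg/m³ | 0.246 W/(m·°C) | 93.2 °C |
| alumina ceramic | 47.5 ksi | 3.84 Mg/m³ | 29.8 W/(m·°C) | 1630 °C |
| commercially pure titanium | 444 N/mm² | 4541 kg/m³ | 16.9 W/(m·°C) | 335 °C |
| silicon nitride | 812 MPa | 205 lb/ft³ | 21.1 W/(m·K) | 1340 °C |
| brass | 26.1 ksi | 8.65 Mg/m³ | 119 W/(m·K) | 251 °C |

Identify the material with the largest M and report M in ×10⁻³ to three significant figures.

Screen on constraints: k ≥ 8.57 W/(m·K); max service T ≥ 1200 °C. Survivors: alumina ceramic, silicon nitride.
Putting every candidate on a common basis:
  alumina ceramic: σ_y = 327.5 MPa, ρ = 3840 kg/m³
  silicon nitride: σ_y = 812.0 MPa, ρ = 3284 kg/m³
  silicon nitride: M = 26.5×10⁻³
  alumina ceramic: M = 12.4×10⁻³
Silicon nitride has the largest M.

silicon nitride, M = 26.5×10⁻³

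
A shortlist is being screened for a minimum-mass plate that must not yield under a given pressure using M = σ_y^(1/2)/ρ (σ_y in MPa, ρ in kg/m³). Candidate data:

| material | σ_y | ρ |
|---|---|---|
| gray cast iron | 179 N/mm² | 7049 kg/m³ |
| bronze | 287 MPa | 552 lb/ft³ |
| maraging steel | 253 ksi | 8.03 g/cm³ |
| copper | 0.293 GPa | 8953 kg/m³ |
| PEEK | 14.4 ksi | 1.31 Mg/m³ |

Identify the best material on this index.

Putting every candidate on a common basis:
  gray cast iron: σ_y = 179.0 MPa, ρ = 7049 kg/m³
  bronze: σ_y = 287.0 MPa, ρ = 8842 kg/m³
  maraging steel: σ_y = 1744 MPa, ρ = 8030 kg/m³
  copper: σ_y = 293.0 MPa, ρ = 8953 kg/m³
  PEEK: σ_y = 99.28 MPa, ρ = 1310 kg/m³
  PEEK: M = 7.61×10⁻³
  maraging steel: M = 5.20×10⁻³
  bronze: M = 1.92×10⁻³
  copper: M = 1.91×10⁻³
  gray cast iron: M = 1.90×10⁻³
PEEK has the largest M.

PEEK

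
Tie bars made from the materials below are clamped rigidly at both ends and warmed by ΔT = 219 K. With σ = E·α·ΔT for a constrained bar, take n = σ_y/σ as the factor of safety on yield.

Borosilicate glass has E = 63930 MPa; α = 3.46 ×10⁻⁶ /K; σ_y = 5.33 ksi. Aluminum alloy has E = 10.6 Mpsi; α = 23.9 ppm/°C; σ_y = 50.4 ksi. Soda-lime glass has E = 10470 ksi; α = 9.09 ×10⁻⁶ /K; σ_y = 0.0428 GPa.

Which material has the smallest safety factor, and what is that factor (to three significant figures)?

soda-lime glass, n = 0.298

Per material, after unit conversion:
  borosilicate glass: E = 63.93, α = 3.46, σ_y = 36.75 → σ = 48.4 MPa, n = 0.759
  aluminum alloy: E = 73.08, α = 23.9, σ_y = 347.5 → σ = 383 MPa, n = 0.908
  soda-lime glass: E = 72.19, α = 9.09, σ_y = 42.80 → σ = 144 MPa, n = 0.298
Smallest n: soda-lime glass with n = 0.298.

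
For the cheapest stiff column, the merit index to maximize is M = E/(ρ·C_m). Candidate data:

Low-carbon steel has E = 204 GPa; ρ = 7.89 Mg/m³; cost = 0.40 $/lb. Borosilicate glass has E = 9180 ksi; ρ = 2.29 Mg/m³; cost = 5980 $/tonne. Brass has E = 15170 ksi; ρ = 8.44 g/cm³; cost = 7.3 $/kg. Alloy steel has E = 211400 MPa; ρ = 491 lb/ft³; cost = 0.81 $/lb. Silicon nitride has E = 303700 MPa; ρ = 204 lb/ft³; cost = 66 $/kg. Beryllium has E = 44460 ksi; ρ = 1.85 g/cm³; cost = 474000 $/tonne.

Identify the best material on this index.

low-carbon steel

Convert each candidate to consistent units, then evaluate M:
  low-carbon steel: E = 204.0 GPa, ρ = 7890 kg/m³, cost = 0.8818 $/kg
  borosilicate glass: E = 63.29 GPa, ρ = 2290 kg/m³, cost = 5.980 $/kg
  brass: E = 104.6 GPa, ρ = 8440 kg/m³, cost = 7.300 $/kg
  alloy steel: E = 211.4 GPa, ρ = 7865 kg/m³, cost = 1.786 $/kg
  silicon nitride: E = 303.7 GPa, ρ = 3268 kg/m³, cost = 66.00 $/kg
  beryllium: E = 306.5 GPa, ρ = 1850 kg/m³, cost = 474.0 $/kg
  low-carbon steel: M = 29.3 MN·m per $
  alloy steel: M = 15.1 MN·m per $
  borosilicate glass: M = 4.62 MN·m per $
  brass: M = 1.70 MN·m per $
  silicon nitride: M = 1.41 MN·m per $
  beryllium: M = 0.350 MN·m per $
Highest index: low-carbon steel.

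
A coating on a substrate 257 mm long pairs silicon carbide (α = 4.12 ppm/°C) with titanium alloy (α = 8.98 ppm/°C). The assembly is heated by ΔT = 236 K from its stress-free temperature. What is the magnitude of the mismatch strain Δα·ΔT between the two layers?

Δα = |4.12 − 8.98|×10⁻⁶/K = 4.86×10⁻⁶/K.
Mismatch strain = Δα·ΔT = 4.86×10⁻⁶ × 236.0 = 1.15×10⁻³.

1.15×10⁻³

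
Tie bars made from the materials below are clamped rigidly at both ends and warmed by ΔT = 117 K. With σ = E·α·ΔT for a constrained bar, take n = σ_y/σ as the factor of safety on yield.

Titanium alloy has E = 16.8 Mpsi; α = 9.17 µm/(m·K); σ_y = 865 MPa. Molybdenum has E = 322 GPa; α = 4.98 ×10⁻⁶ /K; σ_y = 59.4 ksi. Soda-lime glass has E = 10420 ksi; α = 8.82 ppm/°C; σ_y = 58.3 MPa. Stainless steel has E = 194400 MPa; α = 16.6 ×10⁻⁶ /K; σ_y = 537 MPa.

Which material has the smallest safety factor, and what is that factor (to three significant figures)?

With everything in SI (GPa, ×10⁻⁶/K, MPa):
  titanium alloy: E = 115.8, α = 9.17, σ_y = 865.0 → σ = 124 MPa, n = 6.96
  molybdenum: E = 322.0, α = 4.98, σ_y = 409.5 → σ = 188 MPa, n = 2.18
  soda-lime glass: E = 71.84, α = 8.82, σ_y = 58.30 → σ = 74.1 MPa, n = 0.786
  stainless steel: E = 194.4, α = 16.6, σ_y = 537.0 → σ = 378 MPa, n = 1.42
Smallest n: soda-lime glass with n = 0.786.

soda-lime glass, n = 0.786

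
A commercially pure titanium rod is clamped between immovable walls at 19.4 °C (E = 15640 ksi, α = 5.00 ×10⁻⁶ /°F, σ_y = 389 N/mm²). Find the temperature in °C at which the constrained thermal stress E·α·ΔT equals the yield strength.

E = 15640 ksi = 107.8 GPa.
α = 5.00×10⁻⁶/°F × 9/5 = 9.00×10⁻⁶/K.
σ_y = 389 N/mm² = 389.0 MPa.
E·α·ΔT = 389.0 MPa ⇒ ΔT = 389.0 / (107.8×10³ × 9.00×10⁻⁶) = 400.8 K.
T = 19.4 + 400.8 = 420.2 °C.

420 °C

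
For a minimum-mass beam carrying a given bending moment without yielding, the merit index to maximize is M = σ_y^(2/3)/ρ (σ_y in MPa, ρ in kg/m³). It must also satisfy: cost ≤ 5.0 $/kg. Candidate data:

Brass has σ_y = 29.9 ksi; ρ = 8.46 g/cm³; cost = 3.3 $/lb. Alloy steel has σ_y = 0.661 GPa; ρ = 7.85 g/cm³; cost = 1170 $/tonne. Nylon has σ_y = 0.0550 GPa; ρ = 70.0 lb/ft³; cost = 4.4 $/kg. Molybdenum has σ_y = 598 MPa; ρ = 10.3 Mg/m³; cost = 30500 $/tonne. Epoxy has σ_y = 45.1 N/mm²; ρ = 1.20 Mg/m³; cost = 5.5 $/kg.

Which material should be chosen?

Screen on constraints: cost ≤ 5.0 $/kg. Survivors: alloy steel, nylon.
In SI units:
  alloy steel: σ_y = 661.0 MPa, ρ = 7850 kg/m³
  nylon: σ_y = 55.00 MPa, ρ = 1121 kg/m³
  nylon: M = 12.9×10⁻³
  alloy steel: M = 9.67×10⁻³
The maximum is for nylon.

nylon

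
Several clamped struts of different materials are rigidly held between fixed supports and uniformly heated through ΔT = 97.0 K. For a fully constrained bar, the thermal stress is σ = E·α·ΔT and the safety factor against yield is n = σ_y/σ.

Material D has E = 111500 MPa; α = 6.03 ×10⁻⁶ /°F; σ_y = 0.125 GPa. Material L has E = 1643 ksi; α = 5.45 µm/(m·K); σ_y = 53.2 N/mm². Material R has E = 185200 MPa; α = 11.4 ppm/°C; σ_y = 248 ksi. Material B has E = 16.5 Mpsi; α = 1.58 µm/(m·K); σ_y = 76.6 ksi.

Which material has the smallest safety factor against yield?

material D

Converting E to GPa, α to ×10⁻⁶/K, σ_y to MPa, then σ and n for each:
  material D: E = 111.5, α = 10.9, σ_y = 125.0 → σ = 117 MPa, n = 1.06
  material L: E = 11.33, α = 5.45, σ_y = 53.20 → σ = 5.99 MPa, n = 8.88
  material R: E = 185.2, α = 11.4, σ_y = 1710 → σ = 205 MPa, n = 8.35
  material B: E = 113.8, α = 1.58, σ_y = 528.1 → σ = 17.4 MPa, n = 30.3
The minimum is material D at n = 1.06.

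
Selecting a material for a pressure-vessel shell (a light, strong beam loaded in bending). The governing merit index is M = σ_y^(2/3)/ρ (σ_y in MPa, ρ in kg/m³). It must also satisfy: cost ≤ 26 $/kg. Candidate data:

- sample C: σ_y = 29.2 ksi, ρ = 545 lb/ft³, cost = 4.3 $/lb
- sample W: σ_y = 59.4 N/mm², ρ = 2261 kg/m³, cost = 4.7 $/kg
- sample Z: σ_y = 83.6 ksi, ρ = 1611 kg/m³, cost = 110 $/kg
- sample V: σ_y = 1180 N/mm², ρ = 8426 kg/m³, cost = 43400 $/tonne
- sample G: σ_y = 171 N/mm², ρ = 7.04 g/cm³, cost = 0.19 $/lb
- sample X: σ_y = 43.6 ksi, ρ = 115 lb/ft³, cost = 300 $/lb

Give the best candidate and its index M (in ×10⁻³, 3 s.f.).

sample W, M = 6.73×10⁻³

Screen on constraints: cost ≤ 26 $/kg. Survivors: sample C, sample W, sample G.
Convert each candidate to consistent units, then evaluate M:
  sample C: σ_y = 201.3 MPa, ρ = 8730 kg/m³
  sample W: σ_y = 59.40 MPa, ρ = 2261 kg/m³
  sample G: σ_y = 171.0 MPa, ρ = 7040 kg/m³
  sample W: M = 6.73×10⁻³
  sample G: M = 4.38×10⁻³
  sample C: M = 3.93×10⁻³
Sample W ranks first.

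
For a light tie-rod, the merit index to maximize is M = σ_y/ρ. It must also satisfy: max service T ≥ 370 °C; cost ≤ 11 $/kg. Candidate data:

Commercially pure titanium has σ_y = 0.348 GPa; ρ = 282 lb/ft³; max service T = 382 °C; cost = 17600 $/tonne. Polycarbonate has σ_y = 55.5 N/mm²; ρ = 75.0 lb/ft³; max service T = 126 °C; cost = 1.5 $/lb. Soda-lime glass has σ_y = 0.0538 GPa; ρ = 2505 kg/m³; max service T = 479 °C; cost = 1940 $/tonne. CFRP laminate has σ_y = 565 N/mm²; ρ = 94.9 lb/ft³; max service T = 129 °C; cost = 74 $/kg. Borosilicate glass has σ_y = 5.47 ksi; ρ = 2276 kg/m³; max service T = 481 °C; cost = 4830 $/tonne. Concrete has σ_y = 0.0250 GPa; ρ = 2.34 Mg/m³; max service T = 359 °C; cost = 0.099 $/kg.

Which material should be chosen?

Screen on constraints: max service T ≥ 370 °C; cost ≤ 11 $/kg. Survivors: soda-lime glass, borosilicate glass.
In SI units:
  soda-lime glass: σ_y = 53.80 MPa, ρ = 2505 kg/m³
  borosilicate glass: σ_y = 37.71 MPa, ρ = 2276 kg/m³
  soda-lime glass: M = 21.5 kN·m/kg
  borosilicate glass: M = 16.6 kN·m/kg
Highest index: soda-lime glass.

soda-lime glass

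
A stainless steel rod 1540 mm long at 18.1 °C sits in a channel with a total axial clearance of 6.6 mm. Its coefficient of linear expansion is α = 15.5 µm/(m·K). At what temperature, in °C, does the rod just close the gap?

295 °C

α·L₀·ΔT = 6.6 mm ⇒ ΔT = 6.6 / (15.5×10⁻⁶ × 1540.0) = 276.5 K.
T = 18.1 + 276.5 = 294.6 °C.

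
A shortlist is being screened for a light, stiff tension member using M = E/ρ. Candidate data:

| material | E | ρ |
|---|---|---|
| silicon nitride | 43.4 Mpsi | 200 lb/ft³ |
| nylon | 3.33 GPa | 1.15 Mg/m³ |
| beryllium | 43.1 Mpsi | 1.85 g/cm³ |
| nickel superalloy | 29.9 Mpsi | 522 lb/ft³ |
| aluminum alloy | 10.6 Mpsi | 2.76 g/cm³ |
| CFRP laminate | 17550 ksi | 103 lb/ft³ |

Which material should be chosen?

beryllium

In SI units:
  silicon nitride: E = 299.2 GPa, ρ = 3204 kg/m³
  nylon: E = 3.330 GPa, ρ = 1150 kg/m³
  beryllium: E = 297.2 GPa, ρ = 1850 kg/m³
  nickel superalloy: E = 206.2 GPa, ρ = 8362 kg/m³
  aluminum alloy: E = 73.08 GPa, ρ = 2760 kg/m³
  CFRP laminate: E = 121.0 GPa, ρ = 1650 kg/m³
  beryllium: M = 161 MN·m/kg
  silicon nitride: M = 93.4 MN·m/kg
  CFRP laminate: M = 73.3 MN·m/kg
  aluminum alloy: M = 26.5 MN·m/kg
  nickel superalloy: M = 24.7 MN·m/kg
  nylon: M = 2.90 MN·m/kg
The maximum is for beryllium.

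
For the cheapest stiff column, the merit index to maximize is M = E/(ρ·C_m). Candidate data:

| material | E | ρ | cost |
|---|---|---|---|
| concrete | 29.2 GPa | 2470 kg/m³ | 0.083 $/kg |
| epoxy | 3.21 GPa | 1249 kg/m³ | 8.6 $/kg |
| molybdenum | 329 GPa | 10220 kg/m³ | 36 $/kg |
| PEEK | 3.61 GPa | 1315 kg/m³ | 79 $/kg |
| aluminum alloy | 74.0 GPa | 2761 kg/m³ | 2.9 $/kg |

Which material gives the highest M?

concrete

Computing M directly (units already consistent):
  concrete: M = 142 MN·m per $
  aluminum alloy: M = 9.24 MN·m per $
  molybdenum: M = 0.894 MN·m per $
  epoxy: M = 0.299 MN·m per $
  PEEK: M = 0.0347 MN·m per $
Highest index: concrete.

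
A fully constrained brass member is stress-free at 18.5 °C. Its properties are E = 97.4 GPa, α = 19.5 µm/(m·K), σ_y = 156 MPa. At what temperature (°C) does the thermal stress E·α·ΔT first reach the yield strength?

E·α·ΔT = 156.0 MPa ⇒ ΔT = 156.0 / (97.40×10³ × 19.5×10⁻⁶) = 82.14 K.
T = 18.5 + 82.14 = 100.6 °C.

101 °C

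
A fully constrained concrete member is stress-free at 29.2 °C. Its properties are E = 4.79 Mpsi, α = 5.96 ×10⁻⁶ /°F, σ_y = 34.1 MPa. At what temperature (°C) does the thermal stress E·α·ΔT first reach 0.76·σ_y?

102 °C

E = 4.79 Mpsi = 33.03 GPa.
α = 5.96×10⁻⁶/°F × 9/5 = 10.7×10⁻⁶/K.
E·α·ΔT = 25.92 MPa ⇒ ΔT = 25.92 / (33.03×10³ × 10.7×10⁻⁶) = 73.15 K.
T = 29.2 + 73.15 = 102.3 °C.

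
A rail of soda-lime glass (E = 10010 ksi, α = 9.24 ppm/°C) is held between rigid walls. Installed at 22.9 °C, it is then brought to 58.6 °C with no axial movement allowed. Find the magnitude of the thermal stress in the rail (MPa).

E = 10010 ksi = 69.02 GPa.
ΔT = 35.70 K. Constrained thermal stress σ = E·α·ΔT = 69.02×10³ MPa × 9.24×10⁻⁶ × 35.70 = 22.8 MPa (compressive).

22.8 MPa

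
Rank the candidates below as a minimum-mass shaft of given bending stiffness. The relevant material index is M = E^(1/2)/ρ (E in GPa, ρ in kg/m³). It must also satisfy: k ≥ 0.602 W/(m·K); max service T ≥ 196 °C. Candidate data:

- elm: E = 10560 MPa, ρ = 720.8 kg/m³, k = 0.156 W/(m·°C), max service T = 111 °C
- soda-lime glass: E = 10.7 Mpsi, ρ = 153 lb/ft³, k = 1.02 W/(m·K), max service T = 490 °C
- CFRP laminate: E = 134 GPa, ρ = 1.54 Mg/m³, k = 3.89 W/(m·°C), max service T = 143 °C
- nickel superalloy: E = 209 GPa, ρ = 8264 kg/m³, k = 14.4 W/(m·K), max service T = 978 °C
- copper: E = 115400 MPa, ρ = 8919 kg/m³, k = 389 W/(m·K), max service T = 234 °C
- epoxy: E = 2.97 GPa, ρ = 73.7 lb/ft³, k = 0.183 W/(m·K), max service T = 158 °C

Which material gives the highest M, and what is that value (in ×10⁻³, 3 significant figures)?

Screen on constraints: k ≥ 0.602 W/(m·K); max service T ≥ 196 °C. Survivors: soda-lime glass, nickel superalloy, copper.
In SI units:
  soda-lime glass: E = 73.77 GPa, ρ = 2451 kg/m³
  nickel superalloy: E = 209.0 GPa, ρ = 8264 kg/m³
  copper: E = 115.4 GPa, ρ = 8919 kg/m³
  soda-lime glass: M = 3.50×10⁻³
  nickel superalloy: M = 1.75×10⁻³
  copper: M = 1.20×10⁻³
The maximum is for soda-lime glass.

soda-lime glass, M = 3.50×10⁻³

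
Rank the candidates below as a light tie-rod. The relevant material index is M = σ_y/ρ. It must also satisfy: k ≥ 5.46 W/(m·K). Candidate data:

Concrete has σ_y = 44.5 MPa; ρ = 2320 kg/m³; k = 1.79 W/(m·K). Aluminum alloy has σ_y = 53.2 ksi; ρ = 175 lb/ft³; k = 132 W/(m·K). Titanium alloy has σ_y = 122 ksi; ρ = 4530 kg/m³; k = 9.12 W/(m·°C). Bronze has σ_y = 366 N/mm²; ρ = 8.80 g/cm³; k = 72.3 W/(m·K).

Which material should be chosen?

titanium alloy

Screen on constraints: k ≥ 5.46 W/(m·K). Survivors: aluminum alloy, titanium alloy, bronze.
In SI units:
  aluminum alloy: σ_y = 366.8 MPa, ρ = 2803 kg/m³
  titanium alloy: σ_y = 841.2 MPa, ρ = 4530 kg/m³
  bronze: σ_y = 366.0 MPa, ρ = 8800 kg/m³
  titanium alloy: M = 186 kN·m/kg
  aluminum alloy: M = 131 kN·m/kg
  bronze: M = 41.6 kN·m/kg
Highest index: titanium alloy.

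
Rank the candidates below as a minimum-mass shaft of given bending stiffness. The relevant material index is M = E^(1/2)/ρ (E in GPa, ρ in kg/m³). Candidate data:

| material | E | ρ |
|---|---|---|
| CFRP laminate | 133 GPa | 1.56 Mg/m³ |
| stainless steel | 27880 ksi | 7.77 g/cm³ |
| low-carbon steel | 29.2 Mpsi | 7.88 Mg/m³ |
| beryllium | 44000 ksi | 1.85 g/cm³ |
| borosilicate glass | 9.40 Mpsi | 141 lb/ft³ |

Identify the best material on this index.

Convert each candidate to consistent units, then evaluate M:
  CFRP laminate: E = 133.0 GPa, ρ = 1560 kg/m³
  stainless steel: E = 192.2 GPa, ρ = 7770 kg/m³
  low-carbon steel: E = 201.3 GPa, ρ = 7880 kg/m³
  beryllium: E = 303.4 GPa, ρ = 1850 kg/m³
  borosilicate glass: E = 64.81 GPa, ρ = 2259 kg/m³
  beryllium: M = 9.41×10⁻³
  CFRP laminate: M = 7.39×10⁻³
  borosilicate glass: M = 3.56×10⁻³
  low-carbon steel: M = 1.80×10⁻³
  stainless steel: M = 1.78×10⁻³
Highest index: beryllium.

beryllium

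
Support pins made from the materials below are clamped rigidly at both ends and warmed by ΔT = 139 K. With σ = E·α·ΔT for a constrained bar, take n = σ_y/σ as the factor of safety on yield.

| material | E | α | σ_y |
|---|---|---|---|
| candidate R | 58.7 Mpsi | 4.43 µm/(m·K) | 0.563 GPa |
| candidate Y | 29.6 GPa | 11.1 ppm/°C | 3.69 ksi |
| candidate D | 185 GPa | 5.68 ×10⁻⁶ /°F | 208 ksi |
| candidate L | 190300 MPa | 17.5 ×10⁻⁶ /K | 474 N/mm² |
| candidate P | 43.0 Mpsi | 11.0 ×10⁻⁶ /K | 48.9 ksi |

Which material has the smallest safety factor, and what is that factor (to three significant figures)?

Per material, after unit conversion:
  candidate R: E = 404.7, α = 4.43, σ_y = 563.0 → σ = 249 MPa, n = 2.26
  candidate Y: E = 29.60, α = 11.1, σ_y = 25.44 → σ = 45.7 MPa, n = 0.557
  candidate D: E = 185.0, α = 10.2, σ_y = 1434 → σ = 263 MPa, n = 5.45
  candidate L: E = 190.3, α = 17.5, σ_y = 474.0 → σ = 463 MPa, n = 1.02
  candidate P: E = 296.5, α = 11.0, σ_y = 337.2 → σ = 453 MPa, n = 0.744
The minimum is candidate Y at n = 0.557.

candidate Y, n = 0.557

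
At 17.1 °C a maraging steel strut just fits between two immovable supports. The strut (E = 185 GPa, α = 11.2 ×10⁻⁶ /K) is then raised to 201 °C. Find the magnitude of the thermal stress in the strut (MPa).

381 MPa

ΔT = 183.9 K. Constrained thermal stress σ = E·α·ΔT = 185.0×10³ MPa × 11.2×10⁻⁶ × 183.9 = 381 MPa (compressive).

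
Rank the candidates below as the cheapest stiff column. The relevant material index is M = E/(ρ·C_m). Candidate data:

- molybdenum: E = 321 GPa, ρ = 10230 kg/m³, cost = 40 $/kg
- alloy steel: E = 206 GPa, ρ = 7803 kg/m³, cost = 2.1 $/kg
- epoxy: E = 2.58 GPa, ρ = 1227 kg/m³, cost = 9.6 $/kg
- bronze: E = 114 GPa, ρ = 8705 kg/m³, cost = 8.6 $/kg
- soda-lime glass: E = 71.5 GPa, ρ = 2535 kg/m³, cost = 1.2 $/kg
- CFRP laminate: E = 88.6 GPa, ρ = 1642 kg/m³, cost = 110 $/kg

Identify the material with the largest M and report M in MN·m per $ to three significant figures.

soda-lime glass, M = 23.5 MN·m per $

Computing M directly (units already consistent):
  soda-lime glass: M = 23.5 MN·m per $
  alloy steel: M = 12.6 MN·m per $
  bronze: M = 1.52 MN·m per $
  molybdenum: M = 0.784 MN·m per $
  CFRP laminate: M = 0.491 MN·m per $
  epoxy: M = 0.219 MN·m per $
Highest index: soda-lime glass.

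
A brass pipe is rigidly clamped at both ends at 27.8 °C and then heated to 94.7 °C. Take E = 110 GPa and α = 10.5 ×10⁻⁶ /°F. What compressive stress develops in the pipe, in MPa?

139 MPa

α = 10.5×10⁻⁶/°F × 9/5 = 18.9×10⁻⁶/K.
ΔT = 66.90 K. Constrained thermal stress σ = E·α·ΔT = 110.0×10³ MPa × 18.9×10⁻⁶ × 66.90 = 139 MPa (compressive).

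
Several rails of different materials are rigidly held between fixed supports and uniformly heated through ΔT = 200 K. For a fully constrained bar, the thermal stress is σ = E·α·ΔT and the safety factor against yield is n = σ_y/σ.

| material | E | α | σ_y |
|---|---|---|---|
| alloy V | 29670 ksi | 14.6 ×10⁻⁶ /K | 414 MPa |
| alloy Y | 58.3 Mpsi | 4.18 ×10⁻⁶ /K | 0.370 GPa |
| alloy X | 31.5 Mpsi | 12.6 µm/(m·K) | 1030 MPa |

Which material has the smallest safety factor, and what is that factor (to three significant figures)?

alloy V, n = 0.693

With everything in SI (GPa, ×10⁻⁶/K, MPa):
  alloy V: E = 204.6, α = 14.6, σ_y = 414.0 → σ = 597 MPa, n = 0.693
  alloy Y: E = 402.0, α = 4.18, σ_y = 370.0 → σ = 336 MPa, n = 1.10
  alloy X: E = 217.2, α = 12.6, σ_y = 1030 → σ = 547 MPa, n = 1.88
Smallest n: alloy V with n = 0.693.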